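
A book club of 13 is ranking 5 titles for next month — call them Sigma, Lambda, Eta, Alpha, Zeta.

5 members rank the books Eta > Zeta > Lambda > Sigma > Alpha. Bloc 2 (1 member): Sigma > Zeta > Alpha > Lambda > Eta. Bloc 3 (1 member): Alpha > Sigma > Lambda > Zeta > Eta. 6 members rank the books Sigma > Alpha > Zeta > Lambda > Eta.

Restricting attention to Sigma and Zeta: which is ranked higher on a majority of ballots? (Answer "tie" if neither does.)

Ballots ranking Sigma above Zeta: 1 + 1 + 6 = 8.
Ballots ranking Zeta above Sigma: 13 − 8 = 5.
Sigma wins the head-to-head 8–5.

Sigma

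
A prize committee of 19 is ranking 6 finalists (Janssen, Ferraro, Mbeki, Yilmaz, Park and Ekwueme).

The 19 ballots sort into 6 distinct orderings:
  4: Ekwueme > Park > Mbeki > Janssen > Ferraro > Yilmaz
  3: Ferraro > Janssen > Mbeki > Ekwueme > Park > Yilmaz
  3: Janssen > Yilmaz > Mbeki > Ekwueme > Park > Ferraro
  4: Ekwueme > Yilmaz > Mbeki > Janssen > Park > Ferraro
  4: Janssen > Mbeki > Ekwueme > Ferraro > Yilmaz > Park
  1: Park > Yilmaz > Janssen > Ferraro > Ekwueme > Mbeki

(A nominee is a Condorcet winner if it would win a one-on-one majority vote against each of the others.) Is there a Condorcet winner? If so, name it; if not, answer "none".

Pairwise majorities:
Janssen vs Ferraro: Janssen is ranked higher on 4+3+4+4+1 = 16 ballots, Ferraro on 3. Janssen wins 16–3.
Janssen vs Mbeki: Janssen, 11–8.
Janssen–Yilmaz: Janssen 14–5.
Janssen vs Park: Janssen wins 14–5.
Janssen vs Ekwueme: Janssen wins 11–8.
Ferraro–Mbeki: Mbeki 15–4.
Ferraro vs Yilmaz: 4+3+4 = 11 for Ferraro, 8 for Yilmaz — Ferraro by 11–8.
Ferraro–Park: Park 12–7.
Ferraro vs Ekwueme: Ekwueme wins 15–4.
Mbeki vs Yilmaz: Mbeki preferred on 4+3+4 = 11 ballots; Mbeki wins 11–8.
Mbeki–Park: Mbeki 14–5.
Mbeki vs Ekwueme: 10 to 9, Mbeki.
Yilmaz–Park: Yilmaz 11–8.
Yilmaz vs Ekwueme: Ekwueme wins 15–4.
Park vs Ekwueme: 1 to 18, Ekwueme.
Janssen beats each of Ferraro, Mbeki, Yilmaz, Park, Ekwueme — Janssen is the Condorcet winner.

Janssen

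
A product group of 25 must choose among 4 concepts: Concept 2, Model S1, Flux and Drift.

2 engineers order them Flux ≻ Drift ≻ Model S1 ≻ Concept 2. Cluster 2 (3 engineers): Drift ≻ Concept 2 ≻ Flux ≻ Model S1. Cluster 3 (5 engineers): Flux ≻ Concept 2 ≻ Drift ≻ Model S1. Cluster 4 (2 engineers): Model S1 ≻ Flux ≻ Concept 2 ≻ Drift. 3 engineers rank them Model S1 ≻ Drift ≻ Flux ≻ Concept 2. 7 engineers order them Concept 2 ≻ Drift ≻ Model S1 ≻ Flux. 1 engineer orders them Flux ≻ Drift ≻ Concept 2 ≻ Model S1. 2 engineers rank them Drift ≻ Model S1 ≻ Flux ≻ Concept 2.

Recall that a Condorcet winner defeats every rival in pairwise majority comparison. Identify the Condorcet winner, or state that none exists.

Check each pair by majority over 25 ballots:
Concept 2–Model S1: Concept 2 16–9.
Concept 2–Flux: Flux 15–10.
Concept 2 vs Drift: Concept 2, 14–11.
Model S1 vs Flux: Model S1 preferred on 2+3+7+2 = 14 ballots; Model S1 wins 14–11.
Model S1 vs Drift: 5 to 20, Drift.
Flux vs Drift: Drift, 15–10.
Every design loses at least once (Concept 2 loses to Flux; Model S1 loses to Concept 2; Flux loses to Model S1; Drift loses to Concept 2). The majority relation contains the cycle Concept 2 beats Model S1 beats Flux beats Concept 2, so there is no Condorcet winner.

none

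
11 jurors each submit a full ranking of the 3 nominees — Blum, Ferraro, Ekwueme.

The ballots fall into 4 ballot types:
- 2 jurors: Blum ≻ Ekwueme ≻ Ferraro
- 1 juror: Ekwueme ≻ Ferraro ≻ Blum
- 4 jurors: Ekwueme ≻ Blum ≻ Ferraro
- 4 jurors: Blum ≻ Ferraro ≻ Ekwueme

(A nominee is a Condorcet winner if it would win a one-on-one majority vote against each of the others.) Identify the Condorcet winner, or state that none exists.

Blum

Check each pair by majority over 11 ballots:
Blum vs Ferraro: 2+4+4 = 10 for Blum, 1 for Ferraro — Blum by 10–1.
Blum vs Ekwueme: Blum is ranked higher on 2+4 = 6 ballots, Ekwueme on 5. Blum wins 6–5.
Ferraro vs Ekwueme: 4 to 7, Ekwueme.
Blum wins every pairwise contest, so Blum is the Condorcet winner.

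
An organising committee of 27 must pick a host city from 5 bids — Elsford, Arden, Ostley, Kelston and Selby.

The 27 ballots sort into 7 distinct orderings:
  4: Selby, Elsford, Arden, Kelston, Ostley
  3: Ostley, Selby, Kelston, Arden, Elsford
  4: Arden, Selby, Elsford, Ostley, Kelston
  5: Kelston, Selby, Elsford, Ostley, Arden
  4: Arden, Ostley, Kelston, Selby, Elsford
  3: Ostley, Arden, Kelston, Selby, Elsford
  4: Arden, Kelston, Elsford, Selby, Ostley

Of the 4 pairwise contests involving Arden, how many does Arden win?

4

Arden against each rival (27 organisers):
Arden vs Elsford: Arden, 18–9.
Arden vs Ostley: Arden wins 16–11.
Arden vs Kelston: Arden preferred on 4+4+4+3+4 = 19 ballots; Arden wins 19–8.
Arden–Selby: Arden 15–12.
Arden beats Elsford, Ostley, Kelston, Selby — 4 pairwise wins.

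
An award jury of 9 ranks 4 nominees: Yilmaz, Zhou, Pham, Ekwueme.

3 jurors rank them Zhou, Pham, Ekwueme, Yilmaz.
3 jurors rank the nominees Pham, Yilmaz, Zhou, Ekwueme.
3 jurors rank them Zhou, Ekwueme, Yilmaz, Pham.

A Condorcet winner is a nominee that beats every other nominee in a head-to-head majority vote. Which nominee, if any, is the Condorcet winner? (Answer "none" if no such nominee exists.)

Zhou

Pairwise majorities:
Yilmaz–Zhou: Zhou 6–3.
Yilmaz vs Pham: Pham wins 6–3.
Yilmaz vs Ekwueme: Ekwueme, 6–3.
Zhou vs Pham: Zhou wins 6–3.
Zhou vs Ekwueme: Zhou, 9–0.
Pham vs Ekwueme: Pham wins 6–3.
Zhou wins every pairwise contest, so Zhou is the Condorcet winner.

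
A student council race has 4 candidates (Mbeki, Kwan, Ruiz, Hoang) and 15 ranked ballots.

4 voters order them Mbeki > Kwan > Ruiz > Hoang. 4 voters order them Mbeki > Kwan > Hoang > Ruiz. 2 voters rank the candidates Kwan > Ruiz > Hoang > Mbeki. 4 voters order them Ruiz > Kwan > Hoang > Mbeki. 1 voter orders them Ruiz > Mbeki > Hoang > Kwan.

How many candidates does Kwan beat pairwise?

Kwan against each rival (15 voters):
Kwan vs Mbeki: Kwan preferred on 2+4 = 6 ballots; Mbeki wins 9–6.
Kwan vs Ruiz: Kwan preferred on 4+4+2 = 10 ballots; Kwan wins 10–5.
Kwan vs Hoang: Kwan wins 14–1.
Kwan beats Ruiz, Hoang; loses to Mbeki — 2 pairwise wins.

2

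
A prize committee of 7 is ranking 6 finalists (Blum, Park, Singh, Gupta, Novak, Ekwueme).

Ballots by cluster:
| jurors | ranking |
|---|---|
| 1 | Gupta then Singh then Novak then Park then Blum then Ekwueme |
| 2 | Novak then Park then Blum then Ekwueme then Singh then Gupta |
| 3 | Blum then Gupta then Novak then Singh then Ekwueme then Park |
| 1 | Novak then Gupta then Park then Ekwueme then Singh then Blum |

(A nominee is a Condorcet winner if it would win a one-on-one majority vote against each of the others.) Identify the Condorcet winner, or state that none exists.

none

Check each pair by majority over 7 ballots:
Blum vs Park: 3 for Blum, 4 for Park — Park by 4–3.
Blum vs Singh: Blum, 5–2.
Blum vs Gupta: Blum preferred on 2+3 = 5 ballots; Blum wins 5–2.
Blum vs Novak: Novak, 4–3.
Blum vs Ekwueme: 6 to 1, Blum.
Park vs Singh: 3 to 4, Singh.
Park vs Gupta: Gupta, 5–2.
Park vs Novak: 0 for Park, 7 for Novak — Novak by 7–0.
Park vs Ekwueme: Park wins 4–3.
Singh vs Gupta: Singh is ranked higher on 2 ballots, Gupta on 5. Gupta wins 5–2.
Singh vs Novak: Novak wins 6–1.
Singh vs Ekwueme: Singh is ranked higher on 1+3 = 4 ballots, Ekwueme on 3. Singh wins 4–3.
Gupta vs Novak: Gupta wins 4–3.
Gupta vs Ekwueme: 1+3+1 = 5 for Gupta, 2 for Ekwueme — Gupta by 5–2.
Novak vs Ekwueme: 7 to 0, Novak.
Each nominee drops at least one matchup (Blum loses to Park; Park loses to Singh; Singh loses to Blum; Gupta loses to Blum; Novak loses to Gupta; Ekwueme loses to Blum); the cycle Blum beats Singh beats Park beats Blum rules out a Condorcet winner.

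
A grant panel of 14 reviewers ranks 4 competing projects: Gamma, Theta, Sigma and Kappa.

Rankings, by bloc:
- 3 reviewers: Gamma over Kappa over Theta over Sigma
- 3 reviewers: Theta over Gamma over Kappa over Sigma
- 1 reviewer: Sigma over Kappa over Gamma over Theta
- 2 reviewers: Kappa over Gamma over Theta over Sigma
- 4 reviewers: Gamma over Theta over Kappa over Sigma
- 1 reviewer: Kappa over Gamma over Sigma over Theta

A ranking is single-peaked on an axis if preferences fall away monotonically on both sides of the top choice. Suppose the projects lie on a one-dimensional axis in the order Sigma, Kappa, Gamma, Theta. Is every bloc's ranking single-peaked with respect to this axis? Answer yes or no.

yes

Axis positions: Sigma=1, Kappa=2, Gamma=3, Theta=4.
Bloc 1 (peak Gamma at position 3): ranking walks positions 3-2-4-1, expanding outward from the peak — single-peaked.
Bloc 2 (peak Theta at position 4): ranking walks positions 4-3-2-1, expanding outward from the peak — single-peaked.
Bloc 3 (peak Sigma at position 1): ranking walks positions 1-2-3-4, expanding outward from the peak — single-peaked.
Bloc 4 (peak Kappa at position 2): ranking walks positions 2-3-4-1, expanding outward from the peak — single-peaked.
Bloc 5 (peak Gamma at position 3): ranking walks positions 3-4-2-1, expanding outward from the peak — single-peaked.
Bloc 6 (peak Kappa at position 2): ranking walks positions 2-3-1-4, expanding outward from the peak — single-peaked.
Every ranking is single-peaked on this axis.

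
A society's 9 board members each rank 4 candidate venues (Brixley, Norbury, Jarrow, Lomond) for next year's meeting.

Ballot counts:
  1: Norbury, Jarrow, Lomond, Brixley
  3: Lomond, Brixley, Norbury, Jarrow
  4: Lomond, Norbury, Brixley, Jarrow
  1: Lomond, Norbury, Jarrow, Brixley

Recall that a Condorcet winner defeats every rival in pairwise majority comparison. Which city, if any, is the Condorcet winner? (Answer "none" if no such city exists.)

Lomond

Check each pair by majority over 9 ballots:
Brixley vs Norbury: 3 to 6, Norbury.
Brixley vs Jarrow: 7 to 2, Brixley.
Brixley vs Lomond: Brixley preferred on 0 ballots; Lomond wins 9–0.
Norbury vs Jarrow: 1+3+4+1 = 9 for Norbury, 0 for Jarrow — Norbury by 9–0.
Norbury vs Lomond: 1 for Norbury, 8 for Lomond — Lomond by 8–1.
Jarrow vs Lomond: Jarrow preferred on 1 ballot; Lomond wins 8–1.
Lomond wins every pairwise contest, so Lomond is the Condorcet winner.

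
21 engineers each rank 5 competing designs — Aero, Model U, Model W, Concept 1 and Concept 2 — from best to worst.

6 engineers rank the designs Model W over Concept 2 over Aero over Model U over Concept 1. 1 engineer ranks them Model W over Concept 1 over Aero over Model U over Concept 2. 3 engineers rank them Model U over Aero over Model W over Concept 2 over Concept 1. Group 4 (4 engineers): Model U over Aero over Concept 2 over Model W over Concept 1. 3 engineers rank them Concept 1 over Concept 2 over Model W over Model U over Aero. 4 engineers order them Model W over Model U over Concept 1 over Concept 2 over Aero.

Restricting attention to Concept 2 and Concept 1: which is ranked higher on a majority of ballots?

Ballots ranking Concept 2 above Concept 1: 6 + 3 + 4 = 13.
Ballots ranking Concept 1 above Concept 2: 21 − 13 = 8.
Concept 2 wins the head-to-head 13–8.

Concept 2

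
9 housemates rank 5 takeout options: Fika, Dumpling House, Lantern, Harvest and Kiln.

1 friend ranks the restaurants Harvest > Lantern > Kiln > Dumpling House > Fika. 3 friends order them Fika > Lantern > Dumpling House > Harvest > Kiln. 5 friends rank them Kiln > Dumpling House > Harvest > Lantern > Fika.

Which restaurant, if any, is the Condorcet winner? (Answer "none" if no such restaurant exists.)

Kiln

Check each pair by majority over 9 ballots:
Fika vs Dumpling House: 3 for Fika, 6 for Dumpling House — Dumpling House by 6–3.
Fika vs Lantern: Fika is ranked higher on 3 ballots, Lantern on 6. Lantern wins 6–3.
Fika vs Harvest: Fika preferred on 3 ballots; Harvest wins 6–3.
Fika–Kiln: Kiln 6–3.
Dumpling House vs Lantern: Dumpling House preferred on 5 ballots; Dumpling House wins 5–4.
Dumpling House vs Harvest: 3+5 = 8 for Dumpling House, 1 for Harvest — Dumpling House by 8–1.
Dumpling House vs Kiln: Kiln wins 6–3.
Lantern vs Harvest: Harvest, 6–3.
Lantern vs Kiln: Kiln wins 5–4.
Harvest–Kiln: Kiln 5–4.
Kiln beats each of Fika, Dumpling House, Lantern, Harvest — Kiln is the Condorcet winner.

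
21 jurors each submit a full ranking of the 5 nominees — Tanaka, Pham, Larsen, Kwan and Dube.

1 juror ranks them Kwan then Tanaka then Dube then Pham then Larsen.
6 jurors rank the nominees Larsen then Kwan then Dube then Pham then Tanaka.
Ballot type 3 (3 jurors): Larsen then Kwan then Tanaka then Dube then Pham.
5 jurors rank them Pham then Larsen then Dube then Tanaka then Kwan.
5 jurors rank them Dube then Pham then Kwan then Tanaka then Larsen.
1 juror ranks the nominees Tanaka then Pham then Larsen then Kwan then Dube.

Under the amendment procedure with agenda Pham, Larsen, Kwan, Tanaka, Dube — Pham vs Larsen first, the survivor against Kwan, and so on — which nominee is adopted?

Dube

Round 1: Pham vs Larsen — 12–9, Pham advances.
Round 2: Pham vs Kwan — 11–10, Pham advances.
Round 3: Pham vs Tanaka — 16–5, Pham advances.
Round 4: Pham vs Dube — 6–15, Dube advances.
Dube survives the agenda.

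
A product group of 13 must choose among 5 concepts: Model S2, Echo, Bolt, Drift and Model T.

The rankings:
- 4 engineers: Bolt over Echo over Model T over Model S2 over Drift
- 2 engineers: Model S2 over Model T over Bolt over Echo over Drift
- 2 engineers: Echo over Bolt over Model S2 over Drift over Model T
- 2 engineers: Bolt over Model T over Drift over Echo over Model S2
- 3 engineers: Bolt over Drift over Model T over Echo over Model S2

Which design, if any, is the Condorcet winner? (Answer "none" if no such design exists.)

Bolt

Head-to-head results (13 engineers):
Model S2 vs Echo: Model S2 preferred on 2 ballots; Echo wins 11–2.
Model S2 vs Bolt: Model S2 is ranked higher on 2 ballots, Bolt on 11. Bolt wins 11–2.
Model S2 vs Drift: Model S2 is ranked higher on 4+2+2 = 8 ballots, Drift on 5. Model S2 wins 8–5.
Model S2 vs Model T: 2+2 = 4 for Model S2, 9 for Model T — Model T by 9–4.
Echo vs Bolt: 2 to 11, Bolt.
Echo vs Drift: 8 to 5, Echo.
Echo vs Model T: 6 to 7, Model T.
Bolt vs Drift: Bolt is ranked higher on 4+2+2+2+3 = 13 ballots, Drift on 0. Bolt wins 13–0.
Bolt vs Model T: Bolt preferred on 4+2+2+3 = 11 ballots; Bolt wins 11–2.
Drift vs Model T: 5 to 8, Model T.
Bolt wins every pairwise contest, so Bolt is the Condorcet winner.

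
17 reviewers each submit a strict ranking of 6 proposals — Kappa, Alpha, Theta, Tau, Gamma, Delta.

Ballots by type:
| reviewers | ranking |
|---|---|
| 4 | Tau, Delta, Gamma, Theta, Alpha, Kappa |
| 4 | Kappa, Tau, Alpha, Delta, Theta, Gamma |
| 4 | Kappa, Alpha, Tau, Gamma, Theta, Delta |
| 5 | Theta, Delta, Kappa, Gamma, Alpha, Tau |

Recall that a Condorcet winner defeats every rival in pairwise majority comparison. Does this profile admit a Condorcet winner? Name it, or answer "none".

none

Check each pair by majority over 17 ballots:
Kappa vs Alpha: Kappa, 13–4.
Kappa vs Theta: Theta, 9–8.
Kappa vs Tau: Kappa, 13–4.
Kappa–Gamma: Kappa 13–4.
Kappa vs Delta: Delta, 9–8.
Alpha vs Theta: Theta, 9–8.
Alpha vs Tau: Alpha wins 9–8.
Alpha vs Gamma: Gamma, 9–8.
Alpha vs Delta: Delta, 9–8.
Theta–Tau: Tau 12–5.
Theta vs Gamma: Theta wins 9–8.
Theta vs Delta: Theta wins 9–8.
Tau–Gamma: Tau 12–5.
Tau–Delta: Tau 12–5.
Gamma–Delta: Delta 13–4.
Every project loses at least once (Kappa loses to Theta; Alpha loses to Kappa; Theta loses to Tau; Tau loses to Kappa; Gamma loses to Kappa; Delta loses to Theta). The majority relation contains the cycle Kappa → Tau → Theta → Kappa, so there is no Condorcet winner.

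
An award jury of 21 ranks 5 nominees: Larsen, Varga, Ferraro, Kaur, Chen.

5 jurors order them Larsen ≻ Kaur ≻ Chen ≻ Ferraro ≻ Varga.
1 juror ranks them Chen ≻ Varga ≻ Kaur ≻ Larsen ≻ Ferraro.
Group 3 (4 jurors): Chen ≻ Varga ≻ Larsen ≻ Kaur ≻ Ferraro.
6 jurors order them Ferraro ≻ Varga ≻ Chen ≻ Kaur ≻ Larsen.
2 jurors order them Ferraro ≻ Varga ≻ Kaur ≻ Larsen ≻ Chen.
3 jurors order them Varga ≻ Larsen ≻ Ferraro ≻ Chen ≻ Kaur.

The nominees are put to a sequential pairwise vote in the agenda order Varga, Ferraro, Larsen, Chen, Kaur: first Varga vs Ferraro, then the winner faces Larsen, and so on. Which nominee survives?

Chen

Round 1: Varga vs Ferraro — 8–13, Ferraro advances.
Round 2: Ferraro vs Larsen — 8–13, Larsen advances.
Round 3: Larsen vs Chen — 10–11, Chen advances.
Round 4: Chen vs Kaur — 14–7, Chen advances.
The agenda winner is Chen.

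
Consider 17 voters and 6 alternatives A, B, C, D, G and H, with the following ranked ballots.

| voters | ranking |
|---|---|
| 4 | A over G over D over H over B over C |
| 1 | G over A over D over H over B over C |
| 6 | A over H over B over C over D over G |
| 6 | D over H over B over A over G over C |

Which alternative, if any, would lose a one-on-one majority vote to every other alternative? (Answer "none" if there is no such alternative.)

C

Pairwise majorities:
A vs B: 11 to 6, A.
A–C: A 17–0.
A vs D: 11 to 6, A.
A vs G: A preferred on 4+6+6 = 16 ballots; A wins 16–1.
A vs H: 11 to 6, A.
B vs C: B wins 17–0.
B vs D: D, 11–6.
B vs G: B is ranked higher on 6+6 = 12 ballots, G on 5. B wins 12–5.
B–H: H 17–0.
C vs D: C preferred on 6 ballots; D wins 11–6.
C vs G: G wins 11–6.
C–H: H 17–0.
D vs G: D is ranked higher on 6+6 = 12 ballots, G on 5. D wins 12–5.
D–H: D 11–6.
G vs H: G preferred on 4+1 = 5 ballots; H wins 12–5.
C is beaten in every head-to-head and is the Condorcet loser.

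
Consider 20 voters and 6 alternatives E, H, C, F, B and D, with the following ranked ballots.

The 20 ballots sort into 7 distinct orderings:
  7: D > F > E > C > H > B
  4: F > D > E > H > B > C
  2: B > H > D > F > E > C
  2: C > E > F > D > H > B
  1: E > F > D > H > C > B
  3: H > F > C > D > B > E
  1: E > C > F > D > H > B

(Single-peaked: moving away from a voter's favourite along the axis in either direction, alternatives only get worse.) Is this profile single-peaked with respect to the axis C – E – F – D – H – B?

no

Axis positions: C=1, E=2, F=3, D=4, H=5, B=6.
Faction 1 (peak D at position 4): ranking walks positions 4-3-2-1-5-6, expanding outward from the peak — single-peaked.
Faction 2 (peak F at position 3): ranking walks positions 3-4-2-5-6-1, expanding outward from the peak — single-peaked.
Faction 3 (peak B at position 6): ranking walks positions 6-5-4-3-2-1, expanding outward from the peak — single-peaked.
Faction 4 (peak C at position 1): ranking walks positions 1-2-3-4-5-6, expanding outward from the peak — single-peaked.
Faction 5 (peak E at position 2): ranking walks positions 2-3-4-5-1-6, expanding outward from the peak — single-peaked.
Faction 6: ranking walks positions 5-3-1-4-6-2; F is ranked above D even though D lies between F and the peak H on the axis — preferences dip and rise again. Not single-peaked.
Faction 7 (peak E at position 2): ranking walks positions 2-1-3-4-5-6, expanding outward from the peak — single-peaked.
Faction 6 violates single-peakedness, so the profile is not single-peaked on this axis.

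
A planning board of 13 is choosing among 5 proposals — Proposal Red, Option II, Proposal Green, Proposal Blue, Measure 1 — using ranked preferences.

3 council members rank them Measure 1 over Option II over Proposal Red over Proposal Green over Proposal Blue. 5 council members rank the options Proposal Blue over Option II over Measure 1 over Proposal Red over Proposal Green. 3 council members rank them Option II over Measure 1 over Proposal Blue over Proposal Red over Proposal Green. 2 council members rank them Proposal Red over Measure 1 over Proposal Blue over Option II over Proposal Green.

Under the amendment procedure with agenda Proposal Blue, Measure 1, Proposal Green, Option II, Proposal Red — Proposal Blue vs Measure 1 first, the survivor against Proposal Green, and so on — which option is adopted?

Round 1: Proposal Blue vs Measure 1 — 5–8, Measure 1 advances.
Round 2: Measure 1 vs Proposal Green — 13–0, Measure 1 advances.
Round 3: Measure 1 vs Option II — 5–8, Option II advances.
Round 4: Option II vs Proposal Red — 11–2, Option II advances.
The agenda winner is Option II.

Option II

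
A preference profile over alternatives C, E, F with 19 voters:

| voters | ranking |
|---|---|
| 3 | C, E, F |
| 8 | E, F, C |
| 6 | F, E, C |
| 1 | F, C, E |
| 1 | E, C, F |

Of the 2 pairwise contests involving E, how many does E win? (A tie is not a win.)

E against each rival (19 voters):
E vs C: 15 to 4, E.
E vs F: E, 12–7.
E beats C, F — 2 pairwise wins.

2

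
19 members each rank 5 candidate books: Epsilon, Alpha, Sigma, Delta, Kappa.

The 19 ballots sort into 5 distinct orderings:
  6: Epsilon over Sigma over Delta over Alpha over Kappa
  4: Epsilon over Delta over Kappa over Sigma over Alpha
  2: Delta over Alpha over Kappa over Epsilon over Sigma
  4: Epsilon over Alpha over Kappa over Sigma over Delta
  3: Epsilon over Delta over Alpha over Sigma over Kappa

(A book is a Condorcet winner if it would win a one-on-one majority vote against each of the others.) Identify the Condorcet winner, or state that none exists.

Epsilon

Check each pair by majority over 19 ballots:
Epsilon vs Alpha: Epsilon preferred on 6+4+4+3 = 17 ballots; Epsilon wins 17–2.
Epsilon vs Sigma: Epsilon preferred on 6+4+2+4+3 = 19 ballots; Epsilon wins 19–0.
Epsilon vs Delta: 6+4+4+3 = 17 for Epsilon, 2 for Delta — Epsilon by 17–2.
Epsilon vs Kappa: Epsilon is ranked higher on 6+4+4+3 = 17 ballots, Kappa on 2. Epsilon wins 17–2.
Alpha vs Sigma: Alpha is ranked higher on 2+4+3 = 9 ballots, Sigma on 10. Sigma wins 10–9.
Alpha vs Delta: Alpha is ranked higher on 4 ballots, Delta on 15. Delta wins 15–4.
Alpha vs Kappa: 15 to 4, Alpha.
Sigma vs Delta: 10 to 9, Sigma.
Sigma vs Kappa: Sigma is ranked higher on 6+3 = 9 ballots, Kappa on 10. Kappa wins 10–9.
Delta vs Kappa: Delta preferred on 6+4+2+3 = 15 ballots; Delta wins 15–4.
Epsilon beats each of Alpha, Sigma, Delta, Kappa — Epsilon is the Condorcet winner.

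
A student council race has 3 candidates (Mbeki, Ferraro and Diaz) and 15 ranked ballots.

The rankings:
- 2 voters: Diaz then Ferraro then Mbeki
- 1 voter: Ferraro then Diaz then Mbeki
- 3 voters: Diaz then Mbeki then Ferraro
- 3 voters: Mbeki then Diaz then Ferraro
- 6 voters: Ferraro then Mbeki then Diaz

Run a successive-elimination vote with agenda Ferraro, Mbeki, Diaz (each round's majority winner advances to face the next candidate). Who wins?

Round 1: Ferraro vs Mbeki — 9–6, Ferraro advances.
Round 2: Ferraro vs Diaz — 7–8, Diaz advances.
The agenda winner is Diaz.

Diaz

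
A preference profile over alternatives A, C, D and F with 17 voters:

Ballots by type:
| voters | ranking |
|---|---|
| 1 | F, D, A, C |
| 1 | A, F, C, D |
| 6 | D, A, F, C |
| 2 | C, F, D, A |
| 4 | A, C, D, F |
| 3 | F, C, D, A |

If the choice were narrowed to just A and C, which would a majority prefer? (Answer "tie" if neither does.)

A

Ballots ranking A above C: 1 + 1 + 6 + 4 = 12.
Ballots ranking C above A: 17 − 12 = 5.
A wins the head-to-head 12–5.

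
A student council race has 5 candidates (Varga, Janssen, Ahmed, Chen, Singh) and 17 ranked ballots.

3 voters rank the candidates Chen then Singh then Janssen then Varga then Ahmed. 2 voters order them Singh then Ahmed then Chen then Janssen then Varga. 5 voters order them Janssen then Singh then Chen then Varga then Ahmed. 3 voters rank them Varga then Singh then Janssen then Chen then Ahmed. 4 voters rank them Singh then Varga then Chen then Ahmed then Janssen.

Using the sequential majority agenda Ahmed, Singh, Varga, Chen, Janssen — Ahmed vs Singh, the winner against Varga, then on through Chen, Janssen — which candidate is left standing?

Singh

Round 1: Ahmed vs Singh — 0–17, Singh advances.
Round 2: Singh vs Varga — 14–3, Singh advances.
Round 3: Singh vs Chen — 14–3, Singh advances.
Round 4: Singh vs Janssen — 12–5, Singh advances.
The agenda winner is Singh.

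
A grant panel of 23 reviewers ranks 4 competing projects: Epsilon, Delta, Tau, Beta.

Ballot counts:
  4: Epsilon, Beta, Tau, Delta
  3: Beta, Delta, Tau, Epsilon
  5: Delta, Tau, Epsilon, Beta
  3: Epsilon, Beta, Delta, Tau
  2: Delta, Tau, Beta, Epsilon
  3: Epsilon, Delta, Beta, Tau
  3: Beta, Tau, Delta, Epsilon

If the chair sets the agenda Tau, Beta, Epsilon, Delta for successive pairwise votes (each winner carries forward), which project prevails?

Round 1: Tau vs Beta — 7–16, Beta advances.
Round 2: Beta vs Epsilon — 8–15, Epsilon advances.
Round 3: Epsilon vs Delta — 10–13, Delta advances.
The agenda winner is Delta.

Delta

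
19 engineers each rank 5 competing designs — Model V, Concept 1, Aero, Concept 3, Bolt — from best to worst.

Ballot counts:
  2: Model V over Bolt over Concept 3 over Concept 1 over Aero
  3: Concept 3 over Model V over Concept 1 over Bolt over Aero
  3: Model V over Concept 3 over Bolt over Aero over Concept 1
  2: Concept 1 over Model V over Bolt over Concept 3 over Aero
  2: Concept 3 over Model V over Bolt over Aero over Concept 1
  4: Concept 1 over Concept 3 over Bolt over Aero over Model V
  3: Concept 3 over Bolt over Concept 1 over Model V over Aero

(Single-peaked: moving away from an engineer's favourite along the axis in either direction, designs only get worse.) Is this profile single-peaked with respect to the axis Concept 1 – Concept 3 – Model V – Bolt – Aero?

Axis positions: Concept 1=1, Concept 3=2, Model V=3, Bolt=4, Aero=5.
Bloc 1 (peak Model V at position 3): ranking walks positions 3-4-2-1-5, expanding outward from the peak — single-peaked.
Bloc 2 (peak Concept 3 at position 2): ranking walks positions 2-3-1-4-5, expanding outward from the peak — single-peaked.
Bloc 3 (peak Model V at position 3): ranking walks positions 3-2-4-5-1, expanding outward from the peak — single-peaked.
Bloc 4: ranking walks positions 1-3-4-2-5; Model V is ranked above Concept 3 even though Concept 3 lies between Model V and the peak Concept 1 on the axis — preferences dip and rise again. Not single-peaked.
Bloc 5 (peak Concept 3 at position 2): ranking walks positions 2-3-4-5-1, expanding outward from the peak — single-peaked.
Bloc 6: ranking walks positions 1-2-4-5-3; Bolt is ranked above Model V even though Model V lies between Bolt and the peak Concept 1 on the axis — preferences dip and rise again. Not single-peaked.
Bloc 7: ranking walks positions 2-4-1-3-5; Bolt is ranked above Model V even though Model V lies between Bolt and the peak Concept 3 on the axis — preferences dip and rise again. Not single-peaked.
Bloc 4 violates single-peakedness, so the profile is not single-peaked on this axis.

no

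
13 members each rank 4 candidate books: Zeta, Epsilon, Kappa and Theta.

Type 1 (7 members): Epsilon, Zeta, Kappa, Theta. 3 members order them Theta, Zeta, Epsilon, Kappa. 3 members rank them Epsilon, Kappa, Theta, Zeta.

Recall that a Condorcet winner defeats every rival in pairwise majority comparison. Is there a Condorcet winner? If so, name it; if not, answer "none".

Head-to-head results (13 members):
Zeta vs Epsilon: Zeta is ranked higher on 3 ballots, Epsilon on 10. Epsilon wins 10–3.
Zeta vs Kappa: Zeta preferred on 7+3 = 10 ballots; Zeta wins 10–3.
Zeta vs Theta: Zeta is ranked higher on 7 ballots, Theta on 6. Zeta wins 7–6.
Epsilon vs Kappa: 13 to 0, Epsilon.
Epsilon vs Theta: 7+3 = 10 for Epsilon, 3 for Theta — Epsilon by 10–3.
Kappa vs Theta: Kappa preferred on 7+3 = 10 ballots; Kappa wins 10–3.
Epsilon beats each of Zeta, Kappa, Theta — Epsilon is the Condorcet winner.

Epsilon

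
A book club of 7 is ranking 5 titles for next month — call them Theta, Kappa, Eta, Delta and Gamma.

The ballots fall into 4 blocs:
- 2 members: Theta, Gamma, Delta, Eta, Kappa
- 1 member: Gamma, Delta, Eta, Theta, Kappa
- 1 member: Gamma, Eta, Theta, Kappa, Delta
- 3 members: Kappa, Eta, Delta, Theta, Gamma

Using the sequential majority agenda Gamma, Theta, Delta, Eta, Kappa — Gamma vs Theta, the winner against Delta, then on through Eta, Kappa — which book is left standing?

Eta

Round 1: Gamma vs Theta — 2–5, Theta advances.
Round 2: Theta vs Delta — 3–4, Delta advances.
Round 3: Delta vs Eta — 3–4, Eta advances.
Round 4: Eta vs Kappa — 4–3, Eta advances.
The agenda winner is Eta.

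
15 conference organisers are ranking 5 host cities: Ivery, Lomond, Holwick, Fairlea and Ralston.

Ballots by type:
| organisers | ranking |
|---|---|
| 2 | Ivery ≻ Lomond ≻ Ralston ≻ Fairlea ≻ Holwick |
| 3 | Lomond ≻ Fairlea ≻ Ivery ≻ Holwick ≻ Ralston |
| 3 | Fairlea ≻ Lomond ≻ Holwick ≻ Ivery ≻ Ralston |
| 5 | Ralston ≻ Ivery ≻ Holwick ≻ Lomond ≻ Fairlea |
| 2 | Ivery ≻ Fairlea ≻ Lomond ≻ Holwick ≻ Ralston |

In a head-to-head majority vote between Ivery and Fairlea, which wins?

Ivery

Ballots ranking Ivery above Fairlea: 2 + 5 + 2 = 9.
Ballots ranking Fairlea above Ivery: 15 − 9 = 6.
Ivery wins the head-to-head 9–6.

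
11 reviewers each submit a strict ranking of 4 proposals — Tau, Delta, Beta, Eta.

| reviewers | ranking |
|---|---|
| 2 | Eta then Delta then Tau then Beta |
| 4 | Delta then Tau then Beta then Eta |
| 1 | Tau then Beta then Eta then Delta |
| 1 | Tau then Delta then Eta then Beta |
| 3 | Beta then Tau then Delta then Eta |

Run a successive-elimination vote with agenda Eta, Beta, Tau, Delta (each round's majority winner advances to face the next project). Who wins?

Delta

Round 1: Eta vs Beta — 3–8, Beta advances.
Round 2: Beta vs Tau — 3–8, Tau advances.
Round 3: Tau vs Delta — 5–6, Delta advances.
The agenda winner is Delta.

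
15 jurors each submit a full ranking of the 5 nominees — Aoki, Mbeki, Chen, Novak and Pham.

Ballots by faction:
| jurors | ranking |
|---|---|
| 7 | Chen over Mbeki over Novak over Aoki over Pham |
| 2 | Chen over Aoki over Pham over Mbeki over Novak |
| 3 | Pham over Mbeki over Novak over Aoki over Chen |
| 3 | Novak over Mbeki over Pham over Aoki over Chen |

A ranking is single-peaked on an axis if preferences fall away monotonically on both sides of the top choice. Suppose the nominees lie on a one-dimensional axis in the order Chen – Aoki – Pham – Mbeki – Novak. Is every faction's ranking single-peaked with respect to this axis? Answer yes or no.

no

Axis positions: Chen=1, Aoki=2, Pham=3, Mbeki=4, Novak=5.
Faction 1: ranking walks positions 1-4-5-2-3; Mbeki is ranked above Aoki even though Aoki lies between Mbeki and the peak Chen on the axis — preferences dip and rise again. Not single-peaked.
Faction 2 (peak Chen at position 1): ranking walks positions 1-2-3-4-5, expanding outward from the peak — single-peaked.
Faction 3 (peak Pham at position 3): ranking walks positions 3-4-5-2-1, expanding outward from the peak — single-peaked.
Faction 4 (peak Novak at position 5): ranking walks positions 5-4-3-2-1, expanding outward from the peak — single-peaked.
Faction 1 violates single-peakedness, so the profile is not single-peaked on this axis.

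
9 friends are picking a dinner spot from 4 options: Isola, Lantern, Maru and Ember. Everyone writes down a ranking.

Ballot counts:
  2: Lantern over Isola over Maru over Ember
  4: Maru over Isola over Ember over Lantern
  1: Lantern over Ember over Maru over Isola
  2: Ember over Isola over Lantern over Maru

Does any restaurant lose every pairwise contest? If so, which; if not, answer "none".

Head-to-head results (9 friends):
Isola vs Lantern: 4+2 = 6 for Isola, 3 for Lantern — Isola by 6–3.
Isola vs Maru: Isola is ranked higher on 2+2 = 4 ballots, Maru on 5. Maru wins 5–4.
Isola vs Ember: Isola preferred on 2+4 = 6 ballots; Isola wins 6–3.
Lantern–Maru: Lantern 5–4.
Lantern vs Ember: Ember wins 6–3.
Maru vs Ember: 2+4 = 6 for Maru, 3 for Ember — Maru by 6–3.
Each restaurant has at least one pairwise win (Isola beats Lantern; Lantern beats Maru; Maru beats Isola; Ember beats Lantern) — no Condorcet loser.

none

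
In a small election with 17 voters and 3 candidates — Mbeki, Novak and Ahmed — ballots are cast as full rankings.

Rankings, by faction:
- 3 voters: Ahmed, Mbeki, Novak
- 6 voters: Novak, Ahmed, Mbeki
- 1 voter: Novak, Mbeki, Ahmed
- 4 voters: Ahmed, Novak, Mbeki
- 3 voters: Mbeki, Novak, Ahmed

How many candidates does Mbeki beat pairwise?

0

Mbeki against each rival (17 voters):
Mbeki vs Novak: 3+3 = 6 for Mbeki, 11 for Novak — Novak by 11–6.
Mbeki vs Ahmed: 1+3 = 4 for Mbeki, 13 for Ahmed — Ahmed by 13–4.
Mbeki beats no one; loses to Novak, Ahmed — 0 pairwise wins.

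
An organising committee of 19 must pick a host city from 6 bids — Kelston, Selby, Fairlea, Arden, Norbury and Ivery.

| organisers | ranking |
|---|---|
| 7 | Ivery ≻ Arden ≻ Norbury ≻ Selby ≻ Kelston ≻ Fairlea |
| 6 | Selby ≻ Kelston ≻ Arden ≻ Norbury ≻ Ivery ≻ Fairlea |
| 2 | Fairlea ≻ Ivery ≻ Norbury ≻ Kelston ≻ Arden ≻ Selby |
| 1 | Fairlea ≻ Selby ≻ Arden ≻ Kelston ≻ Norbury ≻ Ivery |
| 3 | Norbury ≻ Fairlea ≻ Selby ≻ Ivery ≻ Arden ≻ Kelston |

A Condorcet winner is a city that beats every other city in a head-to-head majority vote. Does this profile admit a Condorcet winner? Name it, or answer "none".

none

Pairwise majorities:
Kelston vs Selby: Kelston is ranked higher on 2 ballots, Selby on 17. Selby wins 17–2.
Kelston vs Fairlea: Kelston preferred on 7+6 = 13 ballots; Kelston wins 13–6.
Kelston vs Arden: 8 to 11, Arden.
Kelston vs Norbury: Kelston preferred on 6+1 = 7 ballots; Norbury wins 12–7.
Kelston vs Ivery: 7 to 12, Ivery.
Selby vs Fairlea: Selby preferred on 7+6 = 13 ballots; Selby wins 13–6.
Selby vs Arden: Selby is ranked higher on 6+1+3 = 10 ballots, Arden on 9. Selby wins 10–9.
Selby vs Norbury: 7 to 12, Norbury.
Selby vs Ivery: Selby preferred on 6+1+3 = 10 ballots; Selby wins 10–9.
Fairlea vs Arden: 2+1+3 = 6 for Fairlea, 13 for Arden — Arden by 13–6.
Fairlea vs Norbury: Fairlea is ranked higher on 2+1 = 3 ballots, Norbury on 16. Norbury wins 16–3.
Fairlea vs Ivery: 6 to 13, Ivery.
Arden vs Norbury: Arden preferred on 7+6+1 = 14 ballots; Arden wins 14–5.
Arden vs Ivery: Arden preferred on 6+1 = 7 ballots; Ivery wins 12–7.
Norbury vs Ivery: 6+1+3 = 10 for Norbury, 9 for Ivery — Norbury by 10–9.
No city is unbeaten: Kelston loses to Selby; Selby loses to Norbury; Fairlea loses to Kelston; Arden loses to Selby; Norbury loses to Arden; Ivery loses to Selby. In particular Selby beats Arden beats Norbury beats Selby is a majority cycle — no Condorcet winner exists.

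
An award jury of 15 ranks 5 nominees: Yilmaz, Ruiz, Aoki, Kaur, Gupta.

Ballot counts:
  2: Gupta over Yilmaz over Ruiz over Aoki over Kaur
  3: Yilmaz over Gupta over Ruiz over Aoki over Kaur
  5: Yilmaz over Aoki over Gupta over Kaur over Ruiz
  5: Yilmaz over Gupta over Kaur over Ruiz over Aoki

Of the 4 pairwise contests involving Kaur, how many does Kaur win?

1

Kaur against each rival (15 jurors):
Kaur vs Yilmaz: 0 to 15, Yilmaz.
Kaur vs Ruiz: 10 to 5, Kaur.
Kaur vs Aoki: Aoki wins 10–5.
Kaur vs Gupta: 0 to 15, Gupta.
Kaur beats Ruiz; loses to Yilmaz, Aoki, Gupta — 1 pairwise win.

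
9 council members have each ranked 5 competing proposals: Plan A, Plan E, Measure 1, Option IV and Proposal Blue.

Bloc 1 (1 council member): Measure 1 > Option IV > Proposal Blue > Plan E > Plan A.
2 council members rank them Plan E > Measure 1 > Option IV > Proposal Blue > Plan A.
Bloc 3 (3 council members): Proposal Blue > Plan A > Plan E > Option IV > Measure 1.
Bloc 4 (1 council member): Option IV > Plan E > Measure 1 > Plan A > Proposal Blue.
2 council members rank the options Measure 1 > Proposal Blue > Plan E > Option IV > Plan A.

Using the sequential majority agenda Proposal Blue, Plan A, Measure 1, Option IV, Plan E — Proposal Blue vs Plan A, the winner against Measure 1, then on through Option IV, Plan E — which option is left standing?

Plan E

Round 1: Proposal Blue vs Plan A — 8–1, Proposal Blue advances.
Round 2: Proposal Blue vs Measure 1 — 3–6, Measure 1 advances.
Round 3: Measure 1 vs Option IV — 5–4, Measure 1 advances.
Round 4: Measure 1 vs Plan E — 3–6, Plan E advances.
The agenda winner is Plan E.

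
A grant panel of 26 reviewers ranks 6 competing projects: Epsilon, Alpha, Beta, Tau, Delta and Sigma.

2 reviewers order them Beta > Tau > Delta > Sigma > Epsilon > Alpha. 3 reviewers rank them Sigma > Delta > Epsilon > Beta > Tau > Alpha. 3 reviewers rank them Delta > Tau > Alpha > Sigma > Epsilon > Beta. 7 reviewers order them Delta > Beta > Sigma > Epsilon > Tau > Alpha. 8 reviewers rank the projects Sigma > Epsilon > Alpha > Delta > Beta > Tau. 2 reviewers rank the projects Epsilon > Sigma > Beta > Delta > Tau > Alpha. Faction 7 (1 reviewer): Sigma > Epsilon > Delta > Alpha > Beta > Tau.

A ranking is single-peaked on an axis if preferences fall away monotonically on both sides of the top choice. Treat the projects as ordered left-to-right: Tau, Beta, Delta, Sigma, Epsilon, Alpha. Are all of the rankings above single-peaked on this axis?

Axis positions: Tau=1, Beta=2, Delta=3, Sigma=4, Epsilon=5, Alpha=6.
Faction 1 (peak Beta at position 2): ranking walks positions 2-1-3-4-5-6, expanding outward from the peak — single-peaked.
Faction 2 (peak Sigma at position 4): ranking walks positions 4-3-5-2-1-6, expanding outward from the peak — single-peaked.
Faction 3: ranking walks positions 3-1-6-4-5-2; Tau is ranked above Beta even though Beta lies between Tau and the peak Delta on the axis — preferences dip and rise again. Not single-peaked.
Faction 4 (peak Delta at position 3): ranking walks positions 3-2-4-5-1-6, expanding outward from the peak — single-peaked.
Faction 5 (peak Sigma at position 4): ranking walks positions 4-5-6-3-2-1, expanding outward from the peak — single-peaked.
Faction 6: ranking walks positions 5-4-2-3-1-6; Beta is ranked above Delta even though Delta lies between Beta and the peak Epsilon on the axis — preferences dip and rise again. Not single-peaked.
Faction 7 (peak Sigma at position 4): ranking walks positions 4-5-3-6-2-1, expanding outward from the peak — single-peaked.
Faction 3 violates single-peakedness, so the profile is not single-peaked on this axis.

no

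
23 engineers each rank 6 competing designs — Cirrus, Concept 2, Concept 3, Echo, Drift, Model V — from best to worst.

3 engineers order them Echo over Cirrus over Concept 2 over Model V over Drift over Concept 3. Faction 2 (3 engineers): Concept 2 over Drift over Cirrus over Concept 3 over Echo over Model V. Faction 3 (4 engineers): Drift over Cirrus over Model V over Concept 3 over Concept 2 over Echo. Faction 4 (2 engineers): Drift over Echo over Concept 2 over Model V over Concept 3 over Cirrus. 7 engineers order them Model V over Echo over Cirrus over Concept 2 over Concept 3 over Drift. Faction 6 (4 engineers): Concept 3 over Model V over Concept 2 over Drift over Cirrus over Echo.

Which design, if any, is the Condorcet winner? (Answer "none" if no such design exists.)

Model V

Head-to-head results (23 engineers):
Cirrus vs Concept 2: 3+4+7 = 14 for Cirrus, 9 for Concept 2 — Cirrus by 14–9.
Cirrus vs Concept 3: Cirrus preferred on 3+3+4+7 = 17 ballots; Cirrus wins 17–6.
Cirrus vs Echo: Cirrus is ranked higher on 3+4+4 = 11 ballots, Echo on 12. Echo wins 12–11.
Cirrus vs Drift: 3+7 = 10 for Cirrus, 13 for Drift — Drift by 13–10.
Cirrus vs Model V: 3+3+4 = 10 for Cirrus, 13 for Model V — Model V by 13–10.
Concept 2 vs Concept 3: Concept 2 preferred on 3+3+2+7 = 15 ballots; Concept 2 wins 15–8.
Concept 2 vs Echo: Concept 2 preferred on 3+4+4 = 11 ballots; Echo wins 12–11.
Concept 2 vs Drift: 3+3+7+4 = 17 for Concept 2, 6 for Drift — Concept 2 by 17–6.
Concept 2 vs Model V: Concept 2 is ranked higher on 3+3+2 = 8 ballots, Model V on 15. Model V wins 15–8.
Concept 3 vs Echo: Concept 3 is ranked higher on 3+4+4 = 11 ballots, Echo on 12. Echo wins 12–11.
Concept 3 vs Drift: Concept 3 is ranked higher on 7+4 = 11 ballots, Drift on 12. Drift wins 12–11.
Concept 3 vs Model V: 3+4 = 7 for Concept 3, 16 for Model V — Model V by 16–7.
Echo vs Drift: Echo is ranked higher on 3+7 = 10 ballots, Drift on 13. Drift wins 13–10.
Echo vs Model V: Echo preferred on 3+3+2 = 8 ballots; Model V wins 15–8.
Drift vs Model V: Drift preferred on 3+4+2 = 9 ballots; Model V wins 14–9.
Model V beats each of Cirrus, Concept 2, Concept 3, Echo, Drift — Model V is the Condorcet winner.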